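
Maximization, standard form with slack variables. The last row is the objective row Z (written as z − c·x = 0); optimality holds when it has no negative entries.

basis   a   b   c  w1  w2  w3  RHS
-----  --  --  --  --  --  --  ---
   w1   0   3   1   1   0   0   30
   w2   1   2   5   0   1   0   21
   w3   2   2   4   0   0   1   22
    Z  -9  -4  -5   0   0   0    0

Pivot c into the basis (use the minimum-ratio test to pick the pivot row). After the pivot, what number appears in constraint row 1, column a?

Ratio test on column c — row 1: 30/1 = 30; row 2: 21/5 = 21/5; row 3: 22/4 = 11/2. Minimum is 21/5 at row 2 (w2 leaves); pivot element 5.
Divide row 2 by 5; eliminate column c from the other rows.
Row 1 update in column a: 0 − 1·(1/5) = -1/5.

-1/5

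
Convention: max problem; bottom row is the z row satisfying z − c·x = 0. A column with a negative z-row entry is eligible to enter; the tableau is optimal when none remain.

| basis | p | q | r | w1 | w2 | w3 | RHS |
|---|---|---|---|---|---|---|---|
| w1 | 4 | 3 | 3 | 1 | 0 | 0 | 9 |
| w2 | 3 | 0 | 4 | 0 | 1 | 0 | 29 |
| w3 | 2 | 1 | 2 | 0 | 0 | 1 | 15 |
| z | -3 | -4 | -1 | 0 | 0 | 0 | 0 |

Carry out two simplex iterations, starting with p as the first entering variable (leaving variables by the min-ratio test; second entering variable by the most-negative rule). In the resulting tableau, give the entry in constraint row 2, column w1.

Ratio test on column p — row 1: 9/4 = 9/4; row 2: 29/3 = 29/3; row 3: 15/2 = 15/2. Minimum is 9/4 at row 1 (w1 leaves); pivot element 4.
Divide row 1 by 4; eliminate column p from the other rows.
Second iteration: most negative z-row entry is -7/4 in column q, so q enters.
Ratio test on column q — row 1: (9/4)/(3/4) = 3; row 2: entry -9/4 ≤ 0; row 3: entry -1/2 ≤ 0. Minimum is 3 at row 1 (p leaves); pivot element 3/4.
Divide row 1 by 3/4; eliminate column q from the other rows.
After both pivots, the entry at constraint row 2, column w1 is 0.

0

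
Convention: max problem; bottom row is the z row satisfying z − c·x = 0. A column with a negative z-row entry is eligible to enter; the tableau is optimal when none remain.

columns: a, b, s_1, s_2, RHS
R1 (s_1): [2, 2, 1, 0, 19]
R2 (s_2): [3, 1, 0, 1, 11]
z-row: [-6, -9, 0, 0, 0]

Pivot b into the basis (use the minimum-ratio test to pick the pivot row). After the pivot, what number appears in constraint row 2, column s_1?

-1/2

Ratio test on column b — row 1: 19/2 = 19/2; row 2: 11/1 = 11. Minimum is 19/2 at row 1 (s_1 leaves); pivot element 2.
Divide row 1 by 2; eliminate column b from the other rows.
Row 2 update in column s_1: 0 − 1·(1/2) = -1/2.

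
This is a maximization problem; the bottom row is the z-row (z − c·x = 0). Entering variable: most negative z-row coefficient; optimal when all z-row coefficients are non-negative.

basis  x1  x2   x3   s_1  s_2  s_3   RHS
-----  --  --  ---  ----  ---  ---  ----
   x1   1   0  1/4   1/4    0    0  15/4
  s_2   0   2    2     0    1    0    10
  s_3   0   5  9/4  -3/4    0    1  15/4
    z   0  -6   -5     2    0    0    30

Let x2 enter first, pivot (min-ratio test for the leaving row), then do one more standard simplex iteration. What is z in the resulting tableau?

115/3

Ratio test on column x2 — row 1: entry 0 ≤ 0; row 2: 10/2 = 5; row 3: (15/4)/5 = 3/4. Minimum is 3/4 at row 3 (s_3 leaves); pivot element 5.
Pivot on row 3; the z-row RHS becomes 30 − (-6)·(3/4) = 69/2.
Next entering variable (most negative z-row entry -23/10): x3.
Ratio test on column x3 — row 1: (15/4)/(1/4) = 15; row 2: (17/2)/(11/10) = 85/11; row 3: (3/4)/(9/20) = 5/3. Minimum is 5/3 at row 3 (x2 leaves); pivot element 9/20.
After the second pivot the z-row RHS is 69/2 − (-23/10)·(5/3) = 115/3.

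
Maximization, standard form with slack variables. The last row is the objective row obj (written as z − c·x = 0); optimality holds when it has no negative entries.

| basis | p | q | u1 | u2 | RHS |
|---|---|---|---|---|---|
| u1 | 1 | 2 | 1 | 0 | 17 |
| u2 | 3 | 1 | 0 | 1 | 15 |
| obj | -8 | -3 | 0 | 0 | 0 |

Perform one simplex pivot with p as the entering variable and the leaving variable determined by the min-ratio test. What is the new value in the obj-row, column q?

-1/3

Ratio test on column p — row 1: 17/1 = 17; row 2: 15/3 = 5. Minimum is 5 at row 2 (u2 leaves); pivot element 3.
Divide row 2 by 3; eliminate column p from the other rows.
obj-row update in column q: -3 − (-8)·(1/3) = -1/3.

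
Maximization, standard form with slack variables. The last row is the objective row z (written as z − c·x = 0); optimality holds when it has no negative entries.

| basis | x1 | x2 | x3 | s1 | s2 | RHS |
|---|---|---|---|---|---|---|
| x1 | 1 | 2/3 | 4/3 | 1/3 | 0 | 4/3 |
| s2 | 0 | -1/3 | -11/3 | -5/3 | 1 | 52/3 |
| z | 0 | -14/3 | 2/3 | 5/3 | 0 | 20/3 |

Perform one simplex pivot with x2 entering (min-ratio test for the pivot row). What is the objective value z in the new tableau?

16

Ratio test on column x2 — row 1: (4/3)/(2/3) = 2; row 2: entry -1/3 ≤ 0. Minimum is 2 at row 1 (x1 leaves); pivot element 2/3.
Pivot on row 1; the z-row RHS becomes 20/3 − (-14/3)·2 = 16.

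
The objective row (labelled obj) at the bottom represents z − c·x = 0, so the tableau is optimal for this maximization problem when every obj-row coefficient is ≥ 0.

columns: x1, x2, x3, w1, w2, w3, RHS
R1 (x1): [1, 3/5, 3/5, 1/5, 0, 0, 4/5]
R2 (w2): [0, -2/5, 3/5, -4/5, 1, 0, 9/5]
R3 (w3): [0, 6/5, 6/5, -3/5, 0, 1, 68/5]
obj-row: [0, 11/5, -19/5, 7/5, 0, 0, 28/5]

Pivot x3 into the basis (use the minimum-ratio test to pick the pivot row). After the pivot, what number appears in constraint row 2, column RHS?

Ratio test on column x3 — row 1: (4/5)/(3/5) = 4/3; row 2: (9/5)/(3/5) = 3; row 3: (68/5)/(6/5) = 34/3. Minimum is 4/3 at row 1 (x1 leaves); pivot element 3/5.
Divide row 1 by 3/5; eliminate column x3 from the other rows.
Row 2 update in column RHS: 9/5 − (3/5)·(4/3) = 1.

1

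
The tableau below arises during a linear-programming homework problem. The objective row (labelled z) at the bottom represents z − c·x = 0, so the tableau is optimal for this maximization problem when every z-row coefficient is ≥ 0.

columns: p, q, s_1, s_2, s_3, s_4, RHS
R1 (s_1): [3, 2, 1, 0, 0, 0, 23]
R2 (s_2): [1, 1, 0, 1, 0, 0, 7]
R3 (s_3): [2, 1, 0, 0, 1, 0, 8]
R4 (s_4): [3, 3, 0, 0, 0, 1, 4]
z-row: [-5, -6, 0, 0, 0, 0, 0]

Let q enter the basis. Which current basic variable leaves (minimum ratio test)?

Column q entries and ratios — s_1: 23/2 = 23/2; s_2: 7/1 = 7; s_3: 8/1 = 8; s_4: 4/3 = 4/3.
Smallest ratio is 4/3 in the row of s_4, so s_4 leaves.

s_4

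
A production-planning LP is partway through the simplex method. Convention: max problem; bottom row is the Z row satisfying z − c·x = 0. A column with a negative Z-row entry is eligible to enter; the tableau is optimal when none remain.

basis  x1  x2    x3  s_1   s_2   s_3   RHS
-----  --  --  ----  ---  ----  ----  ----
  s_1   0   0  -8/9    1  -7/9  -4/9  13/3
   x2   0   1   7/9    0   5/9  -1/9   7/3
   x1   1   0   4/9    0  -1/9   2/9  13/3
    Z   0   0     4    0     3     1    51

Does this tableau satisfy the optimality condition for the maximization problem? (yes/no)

yes

Every Z-row coefficient is ≥ 0, so the tableau is optimal.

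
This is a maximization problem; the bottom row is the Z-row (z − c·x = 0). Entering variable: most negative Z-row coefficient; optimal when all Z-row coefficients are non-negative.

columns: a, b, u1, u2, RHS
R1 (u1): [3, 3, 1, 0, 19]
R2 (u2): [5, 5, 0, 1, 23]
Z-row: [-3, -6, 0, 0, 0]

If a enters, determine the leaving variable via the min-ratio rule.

u2

Column a entries and ratios — u1: 19/3 = 19/3; u2: 23/5 = 23/5.
Smallest ratio is 23/5 in the row of u2, so u2 leaves.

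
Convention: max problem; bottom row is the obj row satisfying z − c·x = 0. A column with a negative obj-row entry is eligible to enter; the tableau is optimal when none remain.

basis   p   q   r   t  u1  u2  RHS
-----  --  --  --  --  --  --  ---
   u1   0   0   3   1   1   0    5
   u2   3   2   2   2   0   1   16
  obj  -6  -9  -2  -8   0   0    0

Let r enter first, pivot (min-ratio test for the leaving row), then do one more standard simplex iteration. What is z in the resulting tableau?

181/3

Ratio test on column r — row 1: 5/3 = 5/3; row 2: 16/2 = 8. Minimum is 5/3 at row 1 (u1 leaves); pivot element 3.
Pivot on row 1; the obj-row RHS becomes 0 − (-2)·(5/3) = 10/3.
Next entering variable (most negative obj-row entry -9): q.
Ratio test on column q — row 1: entry 0 ≤ 0; row 2: (38/3)/2 = 19/3. Minimum is 19/3 at row 2 (u2 leaves); pivot element 2.
After the second pivot the obj-row RHS is 10/3 − (-9)·(19/3) = 181/3.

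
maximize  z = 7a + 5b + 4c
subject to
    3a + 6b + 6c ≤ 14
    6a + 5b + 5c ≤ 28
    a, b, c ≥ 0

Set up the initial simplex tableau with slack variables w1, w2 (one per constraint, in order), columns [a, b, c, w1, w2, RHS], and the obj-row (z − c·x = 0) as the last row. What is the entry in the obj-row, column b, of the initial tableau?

The obj-row carries the negated objective coefficients: the b entry is -5.

-5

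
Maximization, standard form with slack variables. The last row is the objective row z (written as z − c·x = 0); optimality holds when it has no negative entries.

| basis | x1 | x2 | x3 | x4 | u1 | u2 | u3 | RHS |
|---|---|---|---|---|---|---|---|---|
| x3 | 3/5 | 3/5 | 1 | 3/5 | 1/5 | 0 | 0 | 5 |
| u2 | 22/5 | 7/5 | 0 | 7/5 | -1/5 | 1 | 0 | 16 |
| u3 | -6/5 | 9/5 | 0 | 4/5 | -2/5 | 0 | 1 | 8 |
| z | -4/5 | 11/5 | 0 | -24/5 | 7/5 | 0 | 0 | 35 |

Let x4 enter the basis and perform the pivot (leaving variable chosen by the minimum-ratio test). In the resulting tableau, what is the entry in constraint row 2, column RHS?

Ratio test on column x4 — row 1: 5/(3/5) = 25/3; row 2: 16/(7/5) = 80/7; row 3: 8/(4/5) = 10. Minimum is 25/3 at row 1 (x3 leaves); pivot element 3/5.
Divide row 1 by 3/5; eliminate column x4 from the other rows.
Row 2 update in column RHS: 16 − (7/5)·(25/3) = 13/3.

13/3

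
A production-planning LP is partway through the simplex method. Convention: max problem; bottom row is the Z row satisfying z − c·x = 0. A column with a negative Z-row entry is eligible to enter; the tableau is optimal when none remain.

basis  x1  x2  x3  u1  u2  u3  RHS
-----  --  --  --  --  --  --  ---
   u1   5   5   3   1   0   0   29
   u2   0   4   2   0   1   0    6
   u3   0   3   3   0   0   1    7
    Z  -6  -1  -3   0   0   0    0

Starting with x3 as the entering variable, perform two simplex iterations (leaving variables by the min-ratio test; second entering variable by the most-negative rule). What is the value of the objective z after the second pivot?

Ratio test on column x3 — row 1: 29/3 = 29/3; row 2: 6/2 = 3; row 3: 7/3 = 7/3. Minimum is 7/3 at row 3 (u3 leaves); pivot element 3.
Pivot on row 3; the Z-row RHS becomes 0 − (-3)·(7/3) = 7.
Next entering variable (most negative Z-row entry -6): x1.
Ratio test on column x1 — row 1: 22/5 = 22/5; row 2: entry 0 ≤ 0; row 3: entry 0 ≤ 0. Minimum is 22/5 at row 1 (u1 leaves); pivot element 5.
After the second pivot the Z-row RHS is 7 − (-6)·(22/5) = 167/5.

167/5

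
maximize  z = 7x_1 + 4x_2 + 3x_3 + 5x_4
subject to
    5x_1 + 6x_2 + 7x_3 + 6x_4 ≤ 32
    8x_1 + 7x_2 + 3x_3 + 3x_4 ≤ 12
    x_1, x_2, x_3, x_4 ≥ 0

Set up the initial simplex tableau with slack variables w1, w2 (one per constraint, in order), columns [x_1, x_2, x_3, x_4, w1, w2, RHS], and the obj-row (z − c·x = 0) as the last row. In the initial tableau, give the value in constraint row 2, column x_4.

3

Constraint 2 has coefficient 3 on x_4.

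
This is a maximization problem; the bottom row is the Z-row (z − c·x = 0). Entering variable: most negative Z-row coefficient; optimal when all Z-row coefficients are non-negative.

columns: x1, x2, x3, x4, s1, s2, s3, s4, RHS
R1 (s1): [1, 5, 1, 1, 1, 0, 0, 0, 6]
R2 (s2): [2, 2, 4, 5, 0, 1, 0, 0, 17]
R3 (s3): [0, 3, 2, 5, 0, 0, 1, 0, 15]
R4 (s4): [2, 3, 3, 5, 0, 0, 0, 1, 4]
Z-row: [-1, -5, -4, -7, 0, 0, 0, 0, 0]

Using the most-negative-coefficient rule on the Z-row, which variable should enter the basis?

Negative Z-row entries: x1: -1, x2: -5, x3: -4, x4: -7.
The most negative is -7 in column x4, so x4 enters.

x4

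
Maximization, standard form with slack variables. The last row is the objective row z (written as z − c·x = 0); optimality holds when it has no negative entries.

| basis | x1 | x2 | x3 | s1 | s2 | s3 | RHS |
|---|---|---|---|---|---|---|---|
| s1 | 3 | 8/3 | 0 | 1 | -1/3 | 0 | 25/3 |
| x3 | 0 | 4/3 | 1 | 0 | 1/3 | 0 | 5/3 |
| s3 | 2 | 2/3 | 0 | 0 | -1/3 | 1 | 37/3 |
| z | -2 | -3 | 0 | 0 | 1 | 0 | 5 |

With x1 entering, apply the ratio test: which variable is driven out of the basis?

s1

Column x1 entries and ratios — s1: (25/3)/3 = 25/9; x3: 0 ≤ 0, skip; s3: (37/3)/2 = 37/6.
Smallest ratio is 25/9 in the row of s1, so s1 leaves.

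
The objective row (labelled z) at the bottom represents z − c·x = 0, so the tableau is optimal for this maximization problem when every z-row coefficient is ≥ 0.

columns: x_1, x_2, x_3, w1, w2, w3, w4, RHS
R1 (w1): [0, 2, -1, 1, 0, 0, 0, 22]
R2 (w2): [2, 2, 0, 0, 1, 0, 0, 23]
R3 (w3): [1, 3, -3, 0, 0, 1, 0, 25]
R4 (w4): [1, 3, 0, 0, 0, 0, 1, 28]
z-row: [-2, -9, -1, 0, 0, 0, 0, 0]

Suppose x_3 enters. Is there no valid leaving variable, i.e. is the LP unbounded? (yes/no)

yes

Every constraint-row entry in column x_3 is ≤ 0, so increasing x_3 is unbounded.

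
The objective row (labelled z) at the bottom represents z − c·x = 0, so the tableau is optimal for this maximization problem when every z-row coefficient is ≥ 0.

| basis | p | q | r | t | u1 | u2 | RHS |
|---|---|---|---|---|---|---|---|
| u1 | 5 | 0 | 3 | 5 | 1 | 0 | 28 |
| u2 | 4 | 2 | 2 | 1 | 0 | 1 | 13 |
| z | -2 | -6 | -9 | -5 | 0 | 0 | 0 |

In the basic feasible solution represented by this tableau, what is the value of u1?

u1 is basic (row 1); its value is the RHS of that row, 28.

28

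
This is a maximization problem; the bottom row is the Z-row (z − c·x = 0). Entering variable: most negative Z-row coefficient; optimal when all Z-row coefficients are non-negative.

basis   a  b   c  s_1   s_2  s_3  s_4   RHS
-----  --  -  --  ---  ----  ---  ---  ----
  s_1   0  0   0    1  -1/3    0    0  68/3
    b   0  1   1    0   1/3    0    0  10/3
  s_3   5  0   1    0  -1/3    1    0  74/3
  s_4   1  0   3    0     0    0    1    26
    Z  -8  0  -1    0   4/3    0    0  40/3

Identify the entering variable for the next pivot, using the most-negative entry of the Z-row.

Negative Z-row entries: a: -8, c: -1.
The most negative is -8 in column a, so a enters.

a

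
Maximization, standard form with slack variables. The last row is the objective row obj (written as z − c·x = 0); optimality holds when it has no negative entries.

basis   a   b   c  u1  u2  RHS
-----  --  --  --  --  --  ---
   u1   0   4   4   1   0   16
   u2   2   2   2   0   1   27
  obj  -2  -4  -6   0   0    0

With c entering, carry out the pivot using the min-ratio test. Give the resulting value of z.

Ratio test on column c — row 1: 16/4 = 4; row 2: 27/2 = 27/2. Minimum is 4 at row 1 (u1 leaves); pivot element 4.
Pivot on row 1; the obj-row RHS becomes 0 − (-6)·4 = 24.

24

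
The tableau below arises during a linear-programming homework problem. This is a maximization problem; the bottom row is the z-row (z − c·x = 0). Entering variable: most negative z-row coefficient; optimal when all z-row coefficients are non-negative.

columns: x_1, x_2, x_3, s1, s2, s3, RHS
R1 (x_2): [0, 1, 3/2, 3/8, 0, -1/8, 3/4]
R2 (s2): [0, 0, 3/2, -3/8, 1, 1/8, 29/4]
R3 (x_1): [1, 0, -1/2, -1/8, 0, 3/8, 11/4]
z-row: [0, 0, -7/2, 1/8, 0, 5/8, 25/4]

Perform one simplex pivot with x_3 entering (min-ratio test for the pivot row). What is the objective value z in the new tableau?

Ratio test on column x_3 — row 1: (3/4)/(3/2) = 1/2; row 2: (29/4)/(3/2) = 29/6; row 3: entry -1/2 ≤ 0. Minimum is 1/2 at row 1 (x_2 leaves); pivot element 3/2.
Pivot on row 1; the z-row RHS becomes 25/4 − (-7/2)·(1/2) = 8.

8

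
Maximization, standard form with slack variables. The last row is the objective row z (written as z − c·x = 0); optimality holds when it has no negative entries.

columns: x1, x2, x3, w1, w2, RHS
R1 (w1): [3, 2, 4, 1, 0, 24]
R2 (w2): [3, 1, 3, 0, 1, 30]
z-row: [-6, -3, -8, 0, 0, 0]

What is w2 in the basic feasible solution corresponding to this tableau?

30

w2 is basic (row 2); its value is the RHS of that row, 30.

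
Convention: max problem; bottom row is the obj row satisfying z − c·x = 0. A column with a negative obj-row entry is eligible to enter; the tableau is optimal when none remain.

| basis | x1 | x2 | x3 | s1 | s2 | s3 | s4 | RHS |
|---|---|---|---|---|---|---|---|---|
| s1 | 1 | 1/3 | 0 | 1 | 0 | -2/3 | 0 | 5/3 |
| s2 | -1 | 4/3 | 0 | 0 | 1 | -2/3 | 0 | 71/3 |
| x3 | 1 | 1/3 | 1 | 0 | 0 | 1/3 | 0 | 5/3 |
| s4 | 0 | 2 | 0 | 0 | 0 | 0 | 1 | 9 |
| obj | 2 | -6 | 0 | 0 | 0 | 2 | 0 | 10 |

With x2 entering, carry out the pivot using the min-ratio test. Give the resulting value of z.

Ratio test on column x2 — row 1: (5/3)/(1/3) = 5; row 2: (71/3)/(4/3) = 71/4; row 3: (5/3)/(1/3) = 5; row 4: 9/2 = 9/2. Minimum is 9/2 at row 4 (s4 leaves); pivot element 2.
Pivot on row 4; the obj-row RHS becomes 10 − (-6)·(9/2) = 37.

37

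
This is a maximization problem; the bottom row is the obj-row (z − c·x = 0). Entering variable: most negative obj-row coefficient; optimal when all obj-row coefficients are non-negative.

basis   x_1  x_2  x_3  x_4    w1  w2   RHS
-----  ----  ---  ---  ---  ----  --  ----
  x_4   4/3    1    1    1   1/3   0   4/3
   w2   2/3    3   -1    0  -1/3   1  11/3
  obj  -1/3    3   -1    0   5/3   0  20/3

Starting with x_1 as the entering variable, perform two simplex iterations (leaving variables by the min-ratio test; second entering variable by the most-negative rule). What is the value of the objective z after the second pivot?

Ratio test on column x_1 — row 1: (4/3)/(4/3) = 1; row 2: (11/3)/(2/3) = 11/2. Minimum is 1 at row 1 (x_4 leaves); pivot element 4/3.
Pivot on row 1; the obj-row RHS becomes 20/3 − (-1/3)·1 = 7.
Next entering variable (most negative obj-row entry -3/4): x_3.
Ratio test on column x_3 — row 1: 1/(3/4) = 4/3; row 2: entry -3/2 ≤ 0. Minimum is 4/3 at row 1 (x_1 leaves); pivot element 3/4.
After the second pivot the obj-row RHS is 7 − (-3/4)·(4/3) = 8.

8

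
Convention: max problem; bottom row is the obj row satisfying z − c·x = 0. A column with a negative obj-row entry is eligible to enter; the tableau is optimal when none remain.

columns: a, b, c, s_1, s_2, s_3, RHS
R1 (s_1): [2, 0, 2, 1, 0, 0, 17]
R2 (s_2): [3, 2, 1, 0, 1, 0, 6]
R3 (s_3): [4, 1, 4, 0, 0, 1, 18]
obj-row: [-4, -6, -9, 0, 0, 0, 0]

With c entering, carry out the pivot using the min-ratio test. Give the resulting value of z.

81/2

Ratio test on column c — row 1: 17/2 = 17/2; row 2: 6/1 = 6; row 3: 18/4 = 9/2. Minimum is 9/2 at row 3 (s_3 leaves); pivot element 4.
Pivot on row 3; the obj-row RHS becomes 0 − (-9)·(9/2) = 81/2.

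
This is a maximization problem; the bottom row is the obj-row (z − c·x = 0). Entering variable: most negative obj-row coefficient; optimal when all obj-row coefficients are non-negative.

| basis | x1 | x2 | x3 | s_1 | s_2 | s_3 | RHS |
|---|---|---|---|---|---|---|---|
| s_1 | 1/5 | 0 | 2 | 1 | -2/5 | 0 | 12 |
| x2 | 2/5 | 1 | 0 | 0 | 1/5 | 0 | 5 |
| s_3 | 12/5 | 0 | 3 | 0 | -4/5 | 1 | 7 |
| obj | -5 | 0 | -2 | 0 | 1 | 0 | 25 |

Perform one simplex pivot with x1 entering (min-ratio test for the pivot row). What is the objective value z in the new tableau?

475/12

Ratio test on column x1 — row 1: 12/(1/5) = 60; row 2: 5/(2/5) = 25/2; row 3: 7/(12/5) = 35/12. Minimum is 35/12 at row 3 (s_3 leaves); pivot element 12/5.
Pivot on row 3; the obj-row RHS becomes 25 − (-5)·(35/12) = 475/12.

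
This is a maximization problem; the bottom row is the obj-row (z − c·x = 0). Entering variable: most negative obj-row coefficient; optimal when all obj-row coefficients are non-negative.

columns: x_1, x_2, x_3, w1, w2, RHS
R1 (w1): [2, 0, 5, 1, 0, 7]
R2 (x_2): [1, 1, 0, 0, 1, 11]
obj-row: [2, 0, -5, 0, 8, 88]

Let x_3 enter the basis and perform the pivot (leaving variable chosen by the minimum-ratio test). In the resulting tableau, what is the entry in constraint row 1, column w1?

Ratio test on column x_3 — row 1: 7/5 = 7/5; row 2: entry 0 ≤ 0. Minimum is 7/5 at row 1 (w1 leaves); pivot element 5.
Divide row 1 by 5; eliminate column x_3 from the other rows.
In the new row 1, the w1 entry is the old entry divided by the pivot: 1/5 = 1/5.

1/5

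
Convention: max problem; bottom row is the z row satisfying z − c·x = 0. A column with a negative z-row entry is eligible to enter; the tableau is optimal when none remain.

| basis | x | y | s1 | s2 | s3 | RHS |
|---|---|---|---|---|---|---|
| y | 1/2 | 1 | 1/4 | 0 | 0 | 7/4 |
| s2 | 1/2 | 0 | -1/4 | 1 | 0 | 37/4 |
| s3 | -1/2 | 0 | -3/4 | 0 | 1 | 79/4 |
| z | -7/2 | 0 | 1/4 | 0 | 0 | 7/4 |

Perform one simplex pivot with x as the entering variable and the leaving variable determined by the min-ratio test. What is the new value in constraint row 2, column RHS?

Ratio test on column x — row 1: (7/4)/(1/2) = 7/2; row 2: (37/4)/(1/2) = 37/2; row 3: entry -1/2 ≤ 0. Minimum is 7/2 at row 1 (y leaves); pivot element 1/2.
Divide row 1 by 1/2; eliminate column x from the other rows.
Row 2 update in column RHS: 37/4 − (1/2)·(7/2) = 15/2.

15/2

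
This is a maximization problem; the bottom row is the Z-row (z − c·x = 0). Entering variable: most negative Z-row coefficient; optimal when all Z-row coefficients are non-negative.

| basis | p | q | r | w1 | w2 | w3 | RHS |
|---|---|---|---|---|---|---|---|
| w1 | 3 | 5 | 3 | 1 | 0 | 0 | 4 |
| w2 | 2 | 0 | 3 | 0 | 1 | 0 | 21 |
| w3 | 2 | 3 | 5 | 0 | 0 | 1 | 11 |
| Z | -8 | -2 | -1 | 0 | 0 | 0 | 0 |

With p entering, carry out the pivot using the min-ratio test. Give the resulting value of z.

Ratio test on column p — row 1: 4/3 = 4/3; row 2: 21/2 = 21/2; row 3: 11/2 = 11/2. Minimum is 4/3 at row 1 (w1 leaves); pivot element 3.
Pivot on row 1; the Z-row RHS becomes 0 − (-8)·(4/3) = 32/3.

32/3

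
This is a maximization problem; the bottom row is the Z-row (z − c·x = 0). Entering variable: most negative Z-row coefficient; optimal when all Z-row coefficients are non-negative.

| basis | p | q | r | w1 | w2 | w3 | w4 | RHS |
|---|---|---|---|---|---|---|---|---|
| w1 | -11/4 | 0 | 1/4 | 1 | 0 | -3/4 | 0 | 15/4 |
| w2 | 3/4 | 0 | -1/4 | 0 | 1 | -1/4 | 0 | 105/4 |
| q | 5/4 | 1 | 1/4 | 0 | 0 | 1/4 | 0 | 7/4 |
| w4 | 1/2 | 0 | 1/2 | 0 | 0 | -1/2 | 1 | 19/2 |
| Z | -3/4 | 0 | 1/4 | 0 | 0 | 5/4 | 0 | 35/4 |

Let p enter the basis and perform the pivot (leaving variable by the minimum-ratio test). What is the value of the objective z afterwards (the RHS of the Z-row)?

Ratio test on column p — row 1: entry -11/4 ≤ 0; row 2: (105/4)/(3/4) = 35; row 3: (7/4)/(5/4) = 7/5; row 4: (19/2)/(1/2) = 19. Minimum is 7/5 at row 3 (q leaves); pivot element 5/4.
Pivot on row 3; the Z-row RHS becomes 35/4 − (-3/4)·(7/5) = 49/5.

49/5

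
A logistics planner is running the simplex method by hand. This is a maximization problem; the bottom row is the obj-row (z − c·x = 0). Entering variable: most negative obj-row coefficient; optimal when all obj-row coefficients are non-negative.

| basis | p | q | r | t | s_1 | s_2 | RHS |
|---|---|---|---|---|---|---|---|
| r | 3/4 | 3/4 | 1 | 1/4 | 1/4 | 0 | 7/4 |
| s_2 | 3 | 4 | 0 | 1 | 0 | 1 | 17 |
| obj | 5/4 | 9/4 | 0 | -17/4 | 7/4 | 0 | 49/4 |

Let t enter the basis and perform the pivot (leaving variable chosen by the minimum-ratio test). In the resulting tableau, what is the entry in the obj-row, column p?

Ratio test on column t — row 1: (7/4)/(1/4) = 7; row 2: 17/1 = 17. Minimum is 7 at row 1 (r leaves); pivot element 1/4.
Divide row 1 by 1/4; eliminate column t from the other rows.
obj-row update in column p: 5/4 − (-17/4)·3 = 14.

14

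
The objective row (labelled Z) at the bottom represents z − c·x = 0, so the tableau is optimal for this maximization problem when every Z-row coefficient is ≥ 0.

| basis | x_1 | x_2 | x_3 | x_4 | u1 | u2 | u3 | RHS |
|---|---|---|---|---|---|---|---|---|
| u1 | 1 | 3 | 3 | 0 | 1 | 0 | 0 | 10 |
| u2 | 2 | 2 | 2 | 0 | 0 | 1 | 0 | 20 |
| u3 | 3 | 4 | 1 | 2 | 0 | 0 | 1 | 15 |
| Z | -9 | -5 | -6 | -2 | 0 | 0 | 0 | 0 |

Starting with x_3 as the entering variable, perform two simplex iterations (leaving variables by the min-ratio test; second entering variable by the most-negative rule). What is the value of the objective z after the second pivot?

405/8

Ratio test on column x_3 — row 1: 10/3 = 10/3; row 2: 20/2 = 10; row 3: 15/1 = 15. Minimum is 10/3 at row 1 (u1 leaves); pivot element 3.
Pivot on row 1; the Z-row RHS becomes 0 − (-6)·(10/3) = 20.
Next entering variable (most negative Z-row entry -7): x_1.
Ratio test on column x_1 — row 1: (10/3)/(1/3) = 10; row 2: (40/3)/(4/3) = 10; row 3: (35/3)/(8/3) = 35/8. Minimum is 35/8 at row 3 (u3 leaves); pivot element 8/3.
After the second pivot the Z-row RHS is 20 − (-7)·(35/8) = 405/8.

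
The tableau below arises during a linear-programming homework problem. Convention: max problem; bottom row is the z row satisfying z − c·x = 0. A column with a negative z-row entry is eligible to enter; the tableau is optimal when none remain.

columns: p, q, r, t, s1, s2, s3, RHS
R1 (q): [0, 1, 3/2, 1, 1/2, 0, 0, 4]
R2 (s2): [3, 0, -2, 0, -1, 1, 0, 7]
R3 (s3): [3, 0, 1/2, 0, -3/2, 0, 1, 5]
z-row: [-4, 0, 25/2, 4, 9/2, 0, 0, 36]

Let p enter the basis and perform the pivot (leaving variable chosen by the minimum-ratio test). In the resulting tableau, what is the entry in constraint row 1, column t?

1

Ratio test on column p — row 1: entry 0 ≤ 0; row 2: 7/3 = 7/3; row 3: 5/3 = 5/3. Minimum is 5/3 at row 3 (s3 leaves); pivot element 3.
Divide row 3 by 3; eliminate column p from the other rows.
Row 1 update in column t: 1 − 0·0 = 1.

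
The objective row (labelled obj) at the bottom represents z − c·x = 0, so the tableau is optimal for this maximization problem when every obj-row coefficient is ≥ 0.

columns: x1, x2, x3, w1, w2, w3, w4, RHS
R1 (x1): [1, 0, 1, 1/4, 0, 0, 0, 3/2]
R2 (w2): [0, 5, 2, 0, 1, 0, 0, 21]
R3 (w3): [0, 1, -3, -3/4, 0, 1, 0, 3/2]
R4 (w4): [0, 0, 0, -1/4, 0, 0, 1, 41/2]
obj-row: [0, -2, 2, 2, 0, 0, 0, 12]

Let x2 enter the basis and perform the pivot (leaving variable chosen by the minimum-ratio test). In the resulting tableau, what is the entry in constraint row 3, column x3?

Ratio test on column x2 — row 1: entry 0 ≤ 0; row 2: 21/5 = 21/5; row 3: (3/2)/1 = 3/2; row 4: entry 0 ≤ 0. Minimum is 3/2 at row 3 (w3 leaves); pivot element 1.
Divide row 3 by 1; eliminate column x2 from the other rows.
In the new row 3, the x3 entry is the old entry divided by the pivot: (-3)/1 = -3.

-3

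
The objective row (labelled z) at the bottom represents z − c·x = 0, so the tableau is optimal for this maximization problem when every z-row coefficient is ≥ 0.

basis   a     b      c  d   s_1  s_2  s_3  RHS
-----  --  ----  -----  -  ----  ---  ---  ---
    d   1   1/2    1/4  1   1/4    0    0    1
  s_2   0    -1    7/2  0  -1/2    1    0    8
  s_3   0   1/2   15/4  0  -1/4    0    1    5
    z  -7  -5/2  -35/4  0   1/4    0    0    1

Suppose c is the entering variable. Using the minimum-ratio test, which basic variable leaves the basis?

s_3

Column c entries and ratios — d: 1/(1/4) = 4; s_2: 8/(7/2) = 16/7; s_3: 5/(15/4) = 4/3.
Smallest ratio is 4/3 in the row of s_3, so s_3 leaves.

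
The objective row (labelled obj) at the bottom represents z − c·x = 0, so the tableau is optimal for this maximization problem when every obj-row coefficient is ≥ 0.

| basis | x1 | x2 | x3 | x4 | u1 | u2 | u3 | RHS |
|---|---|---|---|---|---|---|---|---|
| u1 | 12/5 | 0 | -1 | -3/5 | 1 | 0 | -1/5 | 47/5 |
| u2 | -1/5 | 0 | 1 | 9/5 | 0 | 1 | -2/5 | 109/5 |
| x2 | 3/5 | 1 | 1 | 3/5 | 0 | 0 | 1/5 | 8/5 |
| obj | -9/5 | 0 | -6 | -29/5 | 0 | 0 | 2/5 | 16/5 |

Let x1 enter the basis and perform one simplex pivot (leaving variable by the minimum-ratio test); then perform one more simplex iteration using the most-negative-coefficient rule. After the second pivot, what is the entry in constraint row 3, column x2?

Ratio test on column x1 — row 1: (47/5)/(12/5) = 47/12; row 2: entry -1/5 ≤ 0; row 3: (8/5)/(3/5) = 8/3. Minimum is 8/3 at row 3 (x2 leaves); pivot element 3/5.
Divide row 3 by 3/5; eliminate column x1 from the other rows.
Second iteration: most negative obj-row entry is -4 in column x4, so x4 enters.
Ratio test on column x4 — row 1: entry -3 ≤ 0; row 2: (67/3)/2 = 67/6; row 3: (8/3)/1 = 8/3. Minimum is 8/3 at row 3 (x1 leaves); pivot element 1.
Divide row 3 by 1; eliminate column x4 from the other rows.
After both pivots, the entry at constraint row 3, column x2 is 5/3.

5/3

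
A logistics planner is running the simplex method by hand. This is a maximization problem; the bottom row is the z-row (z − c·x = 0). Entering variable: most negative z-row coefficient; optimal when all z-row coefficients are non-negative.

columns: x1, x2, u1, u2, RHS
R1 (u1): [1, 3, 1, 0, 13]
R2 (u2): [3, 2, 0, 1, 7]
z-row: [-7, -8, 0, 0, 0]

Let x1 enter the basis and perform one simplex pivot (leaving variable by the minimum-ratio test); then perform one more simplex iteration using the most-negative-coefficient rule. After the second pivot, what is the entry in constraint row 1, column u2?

-3/2

Ratio test on column x1 — row 1: 13/1 = 13; row 2: 7/3 = 7/3. Minimum is 7/3 at row 2 (u2 leaves); pivot element 3.
Divide row 2 by 3; eliminate column x1 from the other rows.
Second iteration: most negative z-row entry is -10/3 in column x2, so x2 enters.
Ratio test on column x2 — row 1: (32/3)/(7/3) = 32/7; row 2: (7/3)/(2/3) = 7/2. Minimum is 7/2 at row 2 (x1 leaves); pivot element 2/3.
Divide row 2 by 2/3; eliminate column x2 from the other rows.
After both pivots, the entry at constraint row 1, column u2 is -3/2.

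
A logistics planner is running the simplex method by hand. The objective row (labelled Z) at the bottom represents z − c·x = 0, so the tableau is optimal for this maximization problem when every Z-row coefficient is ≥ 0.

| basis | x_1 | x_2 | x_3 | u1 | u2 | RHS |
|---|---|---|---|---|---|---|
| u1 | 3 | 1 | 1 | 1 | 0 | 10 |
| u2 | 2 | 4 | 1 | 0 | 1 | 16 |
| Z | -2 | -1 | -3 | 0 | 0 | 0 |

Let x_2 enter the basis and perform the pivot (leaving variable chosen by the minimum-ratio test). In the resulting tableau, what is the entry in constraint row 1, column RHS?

Ratio test on column x_2 — row 1: 10/1 = 10; row 2: 16/4 = 4. Minimum is 4 at row 2 (u2 leaves); pivot element 4.
Divide row 2 by 4; eliminate column x_2 from the other rows.
Row 1 update in column RHS: 10 − 1·4 = 6.

6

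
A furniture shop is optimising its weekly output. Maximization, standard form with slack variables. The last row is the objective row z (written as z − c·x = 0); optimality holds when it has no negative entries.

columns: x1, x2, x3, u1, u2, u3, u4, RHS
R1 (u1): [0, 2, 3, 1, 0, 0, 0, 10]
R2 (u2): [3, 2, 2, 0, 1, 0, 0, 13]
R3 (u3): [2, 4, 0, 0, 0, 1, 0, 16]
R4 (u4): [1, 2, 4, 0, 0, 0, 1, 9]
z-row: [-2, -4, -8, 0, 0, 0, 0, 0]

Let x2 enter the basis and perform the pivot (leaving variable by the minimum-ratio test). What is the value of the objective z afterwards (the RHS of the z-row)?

Ratio test on column x2 — row 1: 10/2 = 5; row 2: 13/2 = 13/2; row 3: 16/4 = 4; row 4: 9/2 = 9/2. Minimum is 4 at row 3 (u3 leaves); pivot element 4.
Pivot on row 3; the z-row RHS becomes 0 − (-4)·4 = 16.

16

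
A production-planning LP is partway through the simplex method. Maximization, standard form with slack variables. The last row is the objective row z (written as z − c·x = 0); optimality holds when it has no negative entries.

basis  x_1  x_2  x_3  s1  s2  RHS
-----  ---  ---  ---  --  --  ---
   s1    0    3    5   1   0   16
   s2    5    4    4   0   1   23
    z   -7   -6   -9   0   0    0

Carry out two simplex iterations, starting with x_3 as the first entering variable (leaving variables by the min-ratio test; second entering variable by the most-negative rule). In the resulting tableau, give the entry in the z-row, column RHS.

Ratio test on column x_3 — row 1: 16/5 = 16/5; row 2: 23/4 = 23/4. Minimum is 16/5 at row 1 (s1 leaves); pivot element 5.
Divide row 1 by 5; eliminate column x_3 from the other rows.
Second iteration: most negative z-row entry is -7 in column x_1, so x_1 enters.
Ratio test on column x_1 — row 1: entry 0 ≤ 0; row 2: (51/5)/5 = 51/25. Minimum is 51/25 at row 2 (s2 leaves); pivot element 5.
Divide row 2 by 5; eliminate column x_1 from the other rows.
After both pivots, the entry at the z-row, column RHS is 1077/25.

1077/25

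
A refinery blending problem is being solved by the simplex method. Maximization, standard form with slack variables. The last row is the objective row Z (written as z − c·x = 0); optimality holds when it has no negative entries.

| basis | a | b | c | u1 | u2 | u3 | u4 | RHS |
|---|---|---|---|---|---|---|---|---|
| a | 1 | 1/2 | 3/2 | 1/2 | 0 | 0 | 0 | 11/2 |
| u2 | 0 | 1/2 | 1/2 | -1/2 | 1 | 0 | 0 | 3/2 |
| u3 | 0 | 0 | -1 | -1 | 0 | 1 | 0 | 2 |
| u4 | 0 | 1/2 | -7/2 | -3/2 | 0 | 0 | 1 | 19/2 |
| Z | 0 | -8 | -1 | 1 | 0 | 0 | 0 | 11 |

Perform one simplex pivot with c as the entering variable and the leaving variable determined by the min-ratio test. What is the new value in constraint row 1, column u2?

Ratio test on column c — row 1: (11/2)/(3/2) = 11/3; row 2: (3/2)/(1/2) = 3; row 3: entry -1 ≤ 0; row 4: entry -7/2 ≤ 0. Minimum is 3 at row 2 (u2 leaves); pivot element 1/2.
Divide row 2 by 1/2; eliminate column c from the other rows.
Row 1 update in column u2: 0 − (3/2)·2 = -3.

-3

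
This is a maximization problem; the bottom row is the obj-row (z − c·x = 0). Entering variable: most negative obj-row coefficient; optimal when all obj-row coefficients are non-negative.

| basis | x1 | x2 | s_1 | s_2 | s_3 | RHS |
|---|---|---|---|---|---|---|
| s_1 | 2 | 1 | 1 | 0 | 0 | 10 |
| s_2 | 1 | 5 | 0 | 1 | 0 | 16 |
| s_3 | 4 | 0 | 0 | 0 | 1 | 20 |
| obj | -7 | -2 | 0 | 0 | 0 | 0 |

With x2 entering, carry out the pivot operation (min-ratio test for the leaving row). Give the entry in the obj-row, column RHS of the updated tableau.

Ratio test on column x2 — row 1: 10/1 = 10; row 2: 16/5 = 16/5; row 3: entry 0 ≤ 0. Minimum is 16/5 at row 2 (s_2 leaves); pivot element 5.
Divide row 2 by 5; eliminate column x2 from the other rows.
obj-row update in column RHS: 0 − (-2)·(16/5) = 32/5.

32/5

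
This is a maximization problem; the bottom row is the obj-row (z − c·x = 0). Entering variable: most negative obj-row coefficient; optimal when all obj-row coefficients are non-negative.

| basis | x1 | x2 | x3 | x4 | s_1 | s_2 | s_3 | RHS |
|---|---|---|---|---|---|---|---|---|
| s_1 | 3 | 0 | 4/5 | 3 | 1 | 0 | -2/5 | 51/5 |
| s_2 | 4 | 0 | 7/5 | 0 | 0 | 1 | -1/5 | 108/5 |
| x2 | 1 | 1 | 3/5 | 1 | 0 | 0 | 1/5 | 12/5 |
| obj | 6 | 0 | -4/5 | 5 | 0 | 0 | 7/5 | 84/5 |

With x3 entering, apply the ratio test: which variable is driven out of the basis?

Column x3 entries and ratios — s_1: (51/5)/(4/5) = 51/4; s_2: (108/5)/(7/5) = 108/7; x2: (12/5)/(3/5) = 4.
Smallest ratio is 4 in the row of x2, so x2 leaves.

x2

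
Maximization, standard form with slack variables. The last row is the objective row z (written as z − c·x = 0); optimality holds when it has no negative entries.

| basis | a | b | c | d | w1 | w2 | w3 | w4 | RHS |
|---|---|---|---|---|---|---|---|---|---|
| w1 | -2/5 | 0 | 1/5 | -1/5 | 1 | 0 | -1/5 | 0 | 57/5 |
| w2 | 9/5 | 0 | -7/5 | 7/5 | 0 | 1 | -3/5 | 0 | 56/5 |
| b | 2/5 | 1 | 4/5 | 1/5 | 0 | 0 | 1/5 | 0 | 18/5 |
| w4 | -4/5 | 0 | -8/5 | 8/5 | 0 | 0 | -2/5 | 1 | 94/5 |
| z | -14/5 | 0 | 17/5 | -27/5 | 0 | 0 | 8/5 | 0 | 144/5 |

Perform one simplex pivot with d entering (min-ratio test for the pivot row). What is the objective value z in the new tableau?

72

Ratio test on column d — row 1: entry -1/5 ≤ 0; row 2: (56/5)/(7/5) = 8; row 3: (18/5)/(1/5) = 18; row 4: (94/5)/(8/5) = 47/4. Minimum is 8 at row 2 (w2 leaves); pivot element 7/5.
Pivot on row 2; the z-row RHS becomes 144/5 − (-27/5)·8 = 72.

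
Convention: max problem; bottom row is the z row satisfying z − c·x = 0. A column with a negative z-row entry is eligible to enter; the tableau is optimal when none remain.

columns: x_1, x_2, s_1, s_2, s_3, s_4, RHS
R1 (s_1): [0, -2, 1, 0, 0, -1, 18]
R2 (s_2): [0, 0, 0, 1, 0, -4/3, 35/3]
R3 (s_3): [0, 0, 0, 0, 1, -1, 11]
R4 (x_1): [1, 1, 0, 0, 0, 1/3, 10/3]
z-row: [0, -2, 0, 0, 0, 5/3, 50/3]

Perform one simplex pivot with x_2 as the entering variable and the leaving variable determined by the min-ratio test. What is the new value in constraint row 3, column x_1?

Ratio test on column x_2 — row 1: entry -2 ≤ 0; row 2: entry 0 ≤ 0; row 3: entry 0 ≤ 0; row 4: (10/3)/1 = 10/3. Minimum is 10/3 at row 4 (x_1 leaves); pivot element 1.
Divide row 4 by 1; eliminate column x_2 from the other rows.
Row 3 update in column x_1: 0 − 0·1 = 0.

0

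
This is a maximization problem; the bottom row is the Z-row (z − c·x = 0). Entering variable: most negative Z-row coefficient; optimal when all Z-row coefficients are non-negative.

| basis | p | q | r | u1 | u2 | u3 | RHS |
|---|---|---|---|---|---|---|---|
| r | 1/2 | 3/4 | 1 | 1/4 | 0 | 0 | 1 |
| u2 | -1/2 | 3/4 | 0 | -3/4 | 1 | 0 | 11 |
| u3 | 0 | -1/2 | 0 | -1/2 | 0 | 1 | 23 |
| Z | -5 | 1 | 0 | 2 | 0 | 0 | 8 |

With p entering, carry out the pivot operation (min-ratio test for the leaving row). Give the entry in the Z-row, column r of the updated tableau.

10

Ratio test on column p — row 1: 1/(1/2) = 2; row 2: entry -1/2 ≤ 0; row 3: entry 0 ≤ 0. Minimum is 2 at row 1 (r leaves); pivot element 1/2.
Divide row 1 by 1/2; eliminate column p from the other rows.
Z-row update in column r: 0 − (-5)·2 = 10.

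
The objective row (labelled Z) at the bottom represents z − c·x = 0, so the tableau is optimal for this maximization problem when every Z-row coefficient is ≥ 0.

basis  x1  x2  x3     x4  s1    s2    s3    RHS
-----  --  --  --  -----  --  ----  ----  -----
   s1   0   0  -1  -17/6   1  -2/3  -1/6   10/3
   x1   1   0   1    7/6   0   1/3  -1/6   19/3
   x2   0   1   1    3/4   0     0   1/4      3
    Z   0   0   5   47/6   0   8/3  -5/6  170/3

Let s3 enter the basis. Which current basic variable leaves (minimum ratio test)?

x2

Column s3 entries and ratios — s1: -1/6 ≤ 0, skip; x1: -1/6 ≤ 0, skip; x2: 3/(1/4) = 12.
Smallest ratio is 12 in the row of x2, so x2 leaves.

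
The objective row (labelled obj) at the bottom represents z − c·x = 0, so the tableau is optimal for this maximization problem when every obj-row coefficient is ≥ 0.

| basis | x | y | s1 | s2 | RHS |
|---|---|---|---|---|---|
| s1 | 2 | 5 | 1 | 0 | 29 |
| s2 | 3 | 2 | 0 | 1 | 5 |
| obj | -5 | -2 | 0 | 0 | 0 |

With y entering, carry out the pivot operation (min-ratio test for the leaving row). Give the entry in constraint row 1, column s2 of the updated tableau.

Ratio test on column y — row 1: 29/5 = 29/5; row 2: 5/2 = 5/2. Minimum is 5/2 at row 2 (s2 leaves); pivot element 2.
Divide row 2 by 2; eliminate column y from the other rows.
Row 1 update in column s2: 0 − 5·(1/2) = -5/2.

-5/2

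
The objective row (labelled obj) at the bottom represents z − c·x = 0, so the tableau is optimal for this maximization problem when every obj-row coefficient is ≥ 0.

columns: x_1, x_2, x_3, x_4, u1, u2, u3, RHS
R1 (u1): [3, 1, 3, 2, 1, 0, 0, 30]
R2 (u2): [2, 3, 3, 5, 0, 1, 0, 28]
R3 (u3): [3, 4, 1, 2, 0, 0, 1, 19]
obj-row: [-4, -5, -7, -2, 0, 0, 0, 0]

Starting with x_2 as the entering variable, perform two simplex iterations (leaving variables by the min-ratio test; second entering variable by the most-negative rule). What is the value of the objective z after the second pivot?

530/9

Ratio test on column x_2 — row 1: 30/1 = 30; row 2: 28/3 = 28/3; row 3: 19/4 = 19/4. Minimum is 19/4 at row 3 (u3 leaves); pivot element 4.
Pivot on row 3; the obj-row RHS becomes 0 − (-5)·(19/4) = 95/4.
Next entering variable (most negative obj-row entry -23/4): x_3.
Ratio test on column x_3 — row 1: (101/4)/(11/4) = 101/11; row 2: (55/4)/(9/4) = 55/9; row 3: (19/4)/(1/4) = 19. Minimum is 55/9 at row 2 (u2 leaves); pivot element 9/4.
After the second pivot the obj-row RHS is 95/4 − (-23/4)·(55/9) = 530/9.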